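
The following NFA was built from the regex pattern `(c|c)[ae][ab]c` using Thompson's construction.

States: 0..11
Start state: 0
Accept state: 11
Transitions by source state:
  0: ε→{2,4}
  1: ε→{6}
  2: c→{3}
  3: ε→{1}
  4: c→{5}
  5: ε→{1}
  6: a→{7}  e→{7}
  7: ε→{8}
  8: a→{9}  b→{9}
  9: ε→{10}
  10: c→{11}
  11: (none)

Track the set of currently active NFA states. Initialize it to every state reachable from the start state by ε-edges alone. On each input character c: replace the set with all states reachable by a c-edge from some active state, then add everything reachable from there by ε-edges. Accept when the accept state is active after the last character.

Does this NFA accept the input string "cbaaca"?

S₀ = ε-closure({0}) = {0,2,4}
'c' @ 1: {1,3,5,6}
'b' @ 2: {}  — no active states
rest 'aaca' ignored (set empty)
final: {}; accept 11 not in set

Answer: REJECT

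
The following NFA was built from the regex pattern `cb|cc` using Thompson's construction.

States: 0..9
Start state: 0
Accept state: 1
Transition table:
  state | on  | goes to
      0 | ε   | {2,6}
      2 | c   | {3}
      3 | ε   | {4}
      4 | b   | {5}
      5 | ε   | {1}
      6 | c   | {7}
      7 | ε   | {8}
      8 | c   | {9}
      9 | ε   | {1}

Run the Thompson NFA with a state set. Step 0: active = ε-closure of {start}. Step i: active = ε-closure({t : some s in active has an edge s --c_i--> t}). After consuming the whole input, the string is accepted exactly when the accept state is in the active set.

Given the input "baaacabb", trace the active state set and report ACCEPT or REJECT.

initial (ε-close {0}): {0,2,6}
'b' @ 1: {}  — state set empty
rest 'aaacabb' ignored (set empty)
after full input: {}  (accept=1 not in)

Answer: REJECT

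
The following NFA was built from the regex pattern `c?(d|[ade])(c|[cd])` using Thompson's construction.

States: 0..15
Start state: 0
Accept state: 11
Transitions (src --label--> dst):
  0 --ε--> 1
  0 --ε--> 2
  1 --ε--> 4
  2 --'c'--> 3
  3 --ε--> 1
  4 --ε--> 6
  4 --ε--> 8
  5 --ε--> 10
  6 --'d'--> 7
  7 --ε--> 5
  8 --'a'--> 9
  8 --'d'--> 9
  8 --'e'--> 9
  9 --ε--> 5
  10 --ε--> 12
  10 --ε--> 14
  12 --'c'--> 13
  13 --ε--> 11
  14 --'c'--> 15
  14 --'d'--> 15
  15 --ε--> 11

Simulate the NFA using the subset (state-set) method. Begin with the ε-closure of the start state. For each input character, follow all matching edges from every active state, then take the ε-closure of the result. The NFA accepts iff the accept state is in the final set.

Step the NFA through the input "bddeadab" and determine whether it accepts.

S₀ = ε-closure({0}) = {0,1,2,4,6,8}
'b' @ 1: {}  — state set empty
rest 'ddeadab' ignored (set empty)
final: {}; accept 11 not in set

Answer: REJECT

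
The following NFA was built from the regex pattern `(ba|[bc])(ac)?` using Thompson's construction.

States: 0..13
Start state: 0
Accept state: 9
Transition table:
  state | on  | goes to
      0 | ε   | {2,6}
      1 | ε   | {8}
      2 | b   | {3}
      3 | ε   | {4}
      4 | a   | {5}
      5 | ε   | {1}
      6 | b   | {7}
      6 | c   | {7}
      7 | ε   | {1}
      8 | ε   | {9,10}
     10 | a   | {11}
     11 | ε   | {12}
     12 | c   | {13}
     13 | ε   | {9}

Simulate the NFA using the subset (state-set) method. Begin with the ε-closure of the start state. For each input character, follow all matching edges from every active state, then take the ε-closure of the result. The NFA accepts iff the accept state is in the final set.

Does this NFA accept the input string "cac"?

initial (ε-close {0}): {0,2,6}
'c' @ 1: {1,7,8,9,10}  ✓accept
'a' @ 2: {11,12}
'c' @ 3: {9,13}  ✓accept
after full input: {9,13}  (accept=9 in)

Answer: ACCEPT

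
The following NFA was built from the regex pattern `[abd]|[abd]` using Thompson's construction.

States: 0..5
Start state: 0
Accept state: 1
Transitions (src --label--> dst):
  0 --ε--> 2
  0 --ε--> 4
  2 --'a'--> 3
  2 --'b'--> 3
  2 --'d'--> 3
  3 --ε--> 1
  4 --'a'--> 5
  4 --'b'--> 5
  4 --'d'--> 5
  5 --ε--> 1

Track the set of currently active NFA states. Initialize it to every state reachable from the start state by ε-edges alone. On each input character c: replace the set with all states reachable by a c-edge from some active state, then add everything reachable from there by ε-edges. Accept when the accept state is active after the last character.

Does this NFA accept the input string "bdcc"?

initial (ε-close {0}): {0,2,4}
'b' @ 1: {1,3,5}  (accept∈set)
'd' @ 2: {}  — dead — no transitions
rest 'cc' ignored (set empty)
end set {} — state 1 not in

Answer: REJECT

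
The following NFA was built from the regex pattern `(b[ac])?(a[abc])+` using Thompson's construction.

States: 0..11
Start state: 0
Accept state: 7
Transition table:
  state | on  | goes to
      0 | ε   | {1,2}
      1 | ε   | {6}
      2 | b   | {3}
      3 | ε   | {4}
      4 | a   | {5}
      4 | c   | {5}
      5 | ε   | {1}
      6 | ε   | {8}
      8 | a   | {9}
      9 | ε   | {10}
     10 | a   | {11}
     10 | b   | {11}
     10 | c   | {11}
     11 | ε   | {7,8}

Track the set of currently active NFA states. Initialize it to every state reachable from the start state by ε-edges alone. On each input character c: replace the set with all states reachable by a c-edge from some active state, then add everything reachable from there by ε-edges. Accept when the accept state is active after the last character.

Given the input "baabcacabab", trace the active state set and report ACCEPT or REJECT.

Answer: REJECT

Trace:
start: ε-closure({0}) = {0,1,2,6,8}
'b' @ 1: {3,4}
'a' @ 2: {1,5,6,8}
'a' @ 3: {9,10}
'b' @ 4: {7,8,11}  (accept∈set)
'c' @ 5: {}  — dead — no transitions
rest 'acabab' ignored (set empty)
after full input: {}  (accept=7 not in)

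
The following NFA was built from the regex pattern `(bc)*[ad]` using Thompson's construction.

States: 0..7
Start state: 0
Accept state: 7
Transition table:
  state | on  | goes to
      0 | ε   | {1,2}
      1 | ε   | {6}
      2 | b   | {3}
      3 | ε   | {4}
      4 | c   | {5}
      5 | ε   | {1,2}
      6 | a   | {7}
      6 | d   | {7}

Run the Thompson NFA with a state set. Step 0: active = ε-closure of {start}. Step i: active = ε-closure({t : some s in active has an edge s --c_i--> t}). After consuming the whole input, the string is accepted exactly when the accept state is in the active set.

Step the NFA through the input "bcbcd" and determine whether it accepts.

initial (ε-close {0}): {0,1,2,6}
'b' @ 1: {3,4}
'c' @ 2: {1,2,5,6}
'b' @ 3: {3,4}
'c' @ 4: {1,2,5,6}
'd' @ 5: {7}  ✓accept
end set {7} — state 7 in

Answer: ACCEPT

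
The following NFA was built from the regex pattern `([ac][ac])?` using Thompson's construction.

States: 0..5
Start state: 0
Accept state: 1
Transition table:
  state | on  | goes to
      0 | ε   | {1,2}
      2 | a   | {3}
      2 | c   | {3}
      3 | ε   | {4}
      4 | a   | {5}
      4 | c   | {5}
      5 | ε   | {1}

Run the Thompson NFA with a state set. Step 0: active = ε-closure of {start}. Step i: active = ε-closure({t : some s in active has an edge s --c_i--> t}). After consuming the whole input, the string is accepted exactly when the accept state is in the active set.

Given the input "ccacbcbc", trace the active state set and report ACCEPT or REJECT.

Answer: REJECT

Derivation:
start: ε-closure({0}) = {0,1,2}
'c' @ 1: {3,4}
'c' @ 2: {1,5}  (accept∈set)
'a' @ 3: {}  — dead — no transitions
rest 'cbcbc' ignored (set empty)
end set {} — state 1 not in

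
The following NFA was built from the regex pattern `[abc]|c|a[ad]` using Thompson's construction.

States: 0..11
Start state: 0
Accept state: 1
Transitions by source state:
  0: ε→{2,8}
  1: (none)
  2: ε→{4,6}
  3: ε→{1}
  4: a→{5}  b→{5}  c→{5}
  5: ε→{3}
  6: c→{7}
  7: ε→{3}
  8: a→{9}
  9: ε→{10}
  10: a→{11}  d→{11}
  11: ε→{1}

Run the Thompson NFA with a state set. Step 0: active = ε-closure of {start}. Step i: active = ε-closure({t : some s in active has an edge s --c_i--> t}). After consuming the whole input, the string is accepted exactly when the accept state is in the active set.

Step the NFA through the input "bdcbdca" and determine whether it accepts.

S₀ = ε-closure({0}) = {0,2,4,6,8}
'b' @ 1: {1,3,5}  (accept∈set)
'd' @ 2: {}  — dead — no transitions
rest 'cbdca' ignored (set empty)
after full input: {}  (accept=1 not in)

Answer: REJECT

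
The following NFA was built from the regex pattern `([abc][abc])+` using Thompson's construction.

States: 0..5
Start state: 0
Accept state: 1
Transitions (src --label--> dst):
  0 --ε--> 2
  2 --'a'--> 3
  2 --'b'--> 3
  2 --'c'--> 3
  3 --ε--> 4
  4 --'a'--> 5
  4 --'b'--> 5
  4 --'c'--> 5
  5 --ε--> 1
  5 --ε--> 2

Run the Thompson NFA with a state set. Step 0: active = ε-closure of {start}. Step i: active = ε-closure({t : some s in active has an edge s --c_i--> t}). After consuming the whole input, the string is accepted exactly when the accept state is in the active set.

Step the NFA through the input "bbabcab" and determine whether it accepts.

Answer: REJECT

Steps:
S₀ = ε-closure({0}) = {0,2}
'b' @ 1: {3,4}
'b' @ 2: {1,2,5}  (accept∈set)
'a' @ 3: {3,4}
'b' @ 4: {1,2,5}  (accept∈set)
'c' @ 5: {3,4}
'a' @ 6: {1,2,5}  (accept∈set)
'b' @ 7: {3,4}
after full input: {3,4}  (accept=1 not in)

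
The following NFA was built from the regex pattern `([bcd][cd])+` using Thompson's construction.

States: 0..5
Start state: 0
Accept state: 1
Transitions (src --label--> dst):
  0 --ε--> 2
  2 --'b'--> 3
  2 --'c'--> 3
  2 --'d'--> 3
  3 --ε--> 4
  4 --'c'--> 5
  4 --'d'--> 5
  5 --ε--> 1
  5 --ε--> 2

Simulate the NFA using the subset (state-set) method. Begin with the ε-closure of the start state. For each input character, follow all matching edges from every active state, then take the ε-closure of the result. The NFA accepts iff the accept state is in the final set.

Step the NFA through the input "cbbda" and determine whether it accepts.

Answer: REJECT

Trace:
start: ε-closure({0}) = {0,2}
'c' @ 1: {3,4}
'b' @ 2: {}  — no active states
rest 'bda' ignored (set empty)
after full input: {}  (accept=1 not in)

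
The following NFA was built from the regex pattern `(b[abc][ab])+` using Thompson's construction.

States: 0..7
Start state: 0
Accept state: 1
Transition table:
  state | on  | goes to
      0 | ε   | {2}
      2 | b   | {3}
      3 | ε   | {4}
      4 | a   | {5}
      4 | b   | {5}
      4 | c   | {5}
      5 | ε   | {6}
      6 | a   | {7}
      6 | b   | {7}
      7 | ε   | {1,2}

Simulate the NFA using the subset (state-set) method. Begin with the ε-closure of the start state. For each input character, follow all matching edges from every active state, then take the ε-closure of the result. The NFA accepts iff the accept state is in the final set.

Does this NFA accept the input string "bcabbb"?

initial (ε-close {0}): {0,2}
'b' @ 1: {3,4}
'c' @ 2: {5,6}
'a' @ 3: {1,2,7}  ✓accept
'b' @ 4: {3,4}
'b' @ 5: {5,6}
'b' @ 6: {1,2,7}  ✓accept
after full input: {1,2,7}  (accept=1 in)

Answer: ACCEPT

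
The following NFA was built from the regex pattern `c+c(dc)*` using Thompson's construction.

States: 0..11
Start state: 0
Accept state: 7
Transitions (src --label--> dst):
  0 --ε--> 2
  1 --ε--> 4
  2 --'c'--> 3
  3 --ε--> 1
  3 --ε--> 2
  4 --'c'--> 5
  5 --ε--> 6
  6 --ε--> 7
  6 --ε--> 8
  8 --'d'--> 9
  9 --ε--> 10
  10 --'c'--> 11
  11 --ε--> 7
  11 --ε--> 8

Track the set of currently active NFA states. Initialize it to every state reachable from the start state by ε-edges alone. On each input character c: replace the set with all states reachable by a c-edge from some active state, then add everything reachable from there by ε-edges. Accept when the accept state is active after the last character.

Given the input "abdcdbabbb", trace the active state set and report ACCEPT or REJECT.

Answer: REJECT

Derivation:
start: ε-closure({0}) = {0,2}
'a' @ 1: {}  — dead — no transitions
rest 'bdcdbabbb' ignored (set empty)
end set {} — state 7 not in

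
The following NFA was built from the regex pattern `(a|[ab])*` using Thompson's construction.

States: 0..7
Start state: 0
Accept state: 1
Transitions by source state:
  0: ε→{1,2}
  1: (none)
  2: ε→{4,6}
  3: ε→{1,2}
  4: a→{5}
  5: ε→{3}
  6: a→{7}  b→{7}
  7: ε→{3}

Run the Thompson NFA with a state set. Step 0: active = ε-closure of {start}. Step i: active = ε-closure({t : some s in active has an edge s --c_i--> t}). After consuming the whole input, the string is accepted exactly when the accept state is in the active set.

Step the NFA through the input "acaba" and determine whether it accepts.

Answer: REJECT

Trace:
S₀ = ε-closure({0}) = {0,1,2,4,6}
'a' @ 1: {1,2,3,4,5,6,7}  (accept∈set)
'c' @ 2: {}  — dead — no transitions
rest 'aba' ignored (set empty)
end set {} — state 1 not in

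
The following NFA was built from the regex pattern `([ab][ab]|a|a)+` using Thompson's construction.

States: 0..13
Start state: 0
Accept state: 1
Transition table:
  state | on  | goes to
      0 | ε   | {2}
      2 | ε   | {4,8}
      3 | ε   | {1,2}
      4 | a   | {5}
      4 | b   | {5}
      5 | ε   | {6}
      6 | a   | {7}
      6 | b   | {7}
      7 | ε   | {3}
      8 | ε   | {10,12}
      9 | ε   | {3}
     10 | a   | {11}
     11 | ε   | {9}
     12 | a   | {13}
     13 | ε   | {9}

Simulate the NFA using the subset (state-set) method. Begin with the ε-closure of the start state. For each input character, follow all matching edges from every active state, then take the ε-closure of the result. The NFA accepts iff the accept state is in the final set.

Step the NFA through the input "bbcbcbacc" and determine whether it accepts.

Answer: REJECT

Trace:
S₀ = ε-closure({0}) = {0,2,4,8,10,12}
'b' @ 1: {5,6}
'b' @ 2: {1,2,3,4,7,8,10,12}  ✓accept
'c' @ 3: {}  — state set empty
rest 'bcbacc' ignored (set empty)
after full input: {}  (accept=1 not in)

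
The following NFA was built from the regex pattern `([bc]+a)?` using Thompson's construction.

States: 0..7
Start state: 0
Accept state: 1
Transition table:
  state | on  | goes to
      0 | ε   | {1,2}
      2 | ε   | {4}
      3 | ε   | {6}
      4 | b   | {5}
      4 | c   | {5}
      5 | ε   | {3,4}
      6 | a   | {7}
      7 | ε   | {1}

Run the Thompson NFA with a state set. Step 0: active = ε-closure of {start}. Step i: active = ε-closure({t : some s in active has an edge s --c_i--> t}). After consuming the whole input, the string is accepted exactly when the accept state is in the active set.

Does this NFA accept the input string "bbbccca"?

Answer: ACCEPT

Trace:
start: ε-closure({0}) = {0,1,2,4}
'b' @ 1: {3,4,5,6}
'b' @ 2: {3,4,5,6}
'b' @ 3: {3,4,5,6}
'c' @ 4: {3,4,5,6}
'c' @ 5: {3,4,5,6}
'c' @ 6: {3,4,5,6}
'a' @ 7: {1,7}  [accepting]
after full input: {1,7}  (accept=1 in)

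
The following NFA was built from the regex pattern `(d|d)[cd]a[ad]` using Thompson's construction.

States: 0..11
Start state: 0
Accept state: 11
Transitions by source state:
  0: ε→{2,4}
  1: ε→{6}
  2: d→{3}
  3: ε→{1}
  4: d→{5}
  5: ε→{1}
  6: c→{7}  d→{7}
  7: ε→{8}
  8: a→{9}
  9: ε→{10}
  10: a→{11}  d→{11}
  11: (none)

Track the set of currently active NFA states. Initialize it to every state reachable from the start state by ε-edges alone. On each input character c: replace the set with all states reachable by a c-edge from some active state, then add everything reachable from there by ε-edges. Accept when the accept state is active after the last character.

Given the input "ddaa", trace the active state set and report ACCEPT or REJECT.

Answer: ACCEPT

Steps:
start: ε-closure({0}) = {0,2,4}
'd' @ 1: {1,3,5,6}
'd' @ 2: {7,8}
'a' @ 3: {9,10}
'a' @ 4: {11}  ✓accept
end set {11} — state 11 in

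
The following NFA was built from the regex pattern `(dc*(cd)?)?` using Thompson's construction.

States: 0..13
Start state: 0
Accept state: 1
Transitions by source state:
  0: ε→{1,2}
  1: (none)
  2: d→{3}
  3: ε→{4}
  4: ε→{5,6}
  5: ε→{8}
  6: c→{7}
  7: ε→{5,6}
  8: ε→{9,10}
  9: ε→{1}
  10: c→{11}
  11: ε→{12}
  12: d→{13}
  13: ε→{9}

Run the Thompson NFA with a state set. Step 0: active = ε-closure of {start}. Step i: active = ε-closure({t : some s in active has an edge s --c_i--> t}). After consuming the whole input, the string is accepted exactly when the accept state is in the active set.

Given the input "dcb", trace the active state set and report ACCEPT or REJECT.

initial (ε-close {0}): {0,1,2}
'd' @ 1: {1,3,4,5,6,8,9,10}  ✓accept
'c' @ 2: {1,5,6,7,8,9,10,11,12}  ✓accept
'b' @ 3: {}  — no active states
after full input: {}  (accept=1 not in)

Answer: REJECT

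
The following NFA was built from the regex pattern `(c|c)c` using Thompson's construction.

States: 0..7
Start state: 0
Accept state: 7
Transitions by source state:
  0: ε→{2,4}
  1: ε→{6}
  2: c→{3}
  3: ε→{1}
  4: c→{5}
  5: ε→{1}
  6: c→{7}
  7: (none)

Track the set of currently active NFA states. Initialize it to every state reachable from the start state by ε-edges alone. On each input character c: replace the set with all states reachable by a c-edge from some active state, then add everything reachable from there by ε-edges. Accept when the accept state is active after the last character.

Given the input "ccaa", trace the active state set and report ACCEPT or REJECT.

Answer: REJECT

Trace:
initial (ε-close {0}): {0,2,4}
'c' @ 1: {1,3,5,6}
'c' @ 2: {7}  (accept∈set)
'a' @ 3: {}  — no active states
rest 'a' ignored (set empty)
final: {}; accept 7 not in set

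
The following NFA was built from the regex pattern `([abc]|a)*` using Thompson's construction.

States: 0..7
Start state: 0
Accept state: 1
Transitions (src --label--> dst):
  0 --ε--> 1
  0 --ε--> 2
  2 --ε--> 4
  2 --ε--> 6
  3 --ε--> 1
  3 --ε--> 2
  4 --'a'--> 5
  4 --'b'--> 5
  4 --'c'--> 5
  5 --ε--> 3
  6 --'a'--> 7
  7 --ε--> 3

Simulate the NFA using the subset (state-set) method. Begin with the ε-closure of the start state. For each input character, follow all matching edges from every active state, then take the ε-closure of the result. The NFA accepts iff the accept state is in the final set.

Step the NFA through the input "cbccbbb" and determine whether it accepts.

Answer: ACCEPT

Derivation:
start: ε-closure({0}) = {0,1,2,4,6}
'c' @ 1: {1,2,3,4,5,6}  [accepting]
'b' @ 2: {1,2,3,4,5,6}  [accepting]
'c' @ 3: {1,2,3,4,5,6}  [accepting]
'c' @ 4: {1,2,3,4,5,6}  [accepting]
'b' @ 5: {1,2,3,4,5,6}  [accepting]
'b' @ 6: {1,2,3,4,5,6}  [accepting]
'b' @ 7: {1,2,3,4,5,6}  [accepting]
end set {1,2,3,4,5,6} — state 1 in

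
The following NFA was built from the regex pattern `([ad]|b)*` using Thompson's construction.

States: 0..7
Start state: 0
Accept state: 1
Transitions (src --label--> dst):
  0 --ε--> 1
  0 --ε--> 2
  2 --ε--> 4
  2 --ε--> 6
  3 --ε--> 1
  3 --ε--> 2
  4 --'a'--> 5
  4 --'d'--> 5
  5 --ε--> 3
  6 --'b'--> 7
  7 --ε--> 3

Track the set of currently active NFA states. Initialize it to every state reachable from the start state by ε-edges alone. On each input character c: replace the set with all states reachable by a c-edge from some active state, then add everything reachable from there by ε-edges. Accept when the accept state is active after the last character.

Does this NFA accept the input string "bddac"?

initial (ε-close {0}): {0,1,2,4,6}
'b' @ 1: {1,2,3,4,6,7}  ✓accept
'd' @ 2: {1,2,3,4,5,6}  ✓accept
'd' @ 3: {1,2,3,4,5,6}  ✓accept
'a' @ 4: {1,2,3,4,5,6}  ✓accept
'c' @ 5: {}  — no active states
after full input: {}  (accept=1 not in)

Answer: REJECT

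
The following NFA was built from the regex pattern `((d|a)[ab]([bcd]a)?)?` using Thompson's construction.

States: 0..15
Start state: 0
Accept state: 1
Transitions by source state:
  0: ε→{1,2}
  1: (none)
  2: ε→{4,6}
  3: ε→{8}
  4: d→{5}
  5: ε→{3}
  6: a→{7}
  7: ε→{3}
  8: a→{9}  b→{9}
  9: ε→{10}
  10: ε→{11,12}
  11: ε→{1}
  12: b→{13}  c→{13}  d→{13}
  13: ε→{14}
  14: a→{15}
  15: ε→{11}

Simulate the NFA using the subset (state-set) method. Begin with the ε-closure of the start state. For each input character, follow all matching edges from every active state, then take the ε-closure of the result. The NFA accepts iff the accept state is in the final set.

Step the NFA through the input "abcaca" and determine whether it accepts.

start: ε-closure({0}) = {0,1,2,4,6}
'a' @ 1: {3,7,8}
'b' @ 2: {1,9,10,11,12}  [accepting]
'c' @ 3: {13,14}
'a' @ 4: {1,11,15}  [accepting]
'c' @ 5: {}  — dead — no transitions
rest 'a' ignored (set empty)
after full input: {}  (accept=1 not in)

Answer: REJECT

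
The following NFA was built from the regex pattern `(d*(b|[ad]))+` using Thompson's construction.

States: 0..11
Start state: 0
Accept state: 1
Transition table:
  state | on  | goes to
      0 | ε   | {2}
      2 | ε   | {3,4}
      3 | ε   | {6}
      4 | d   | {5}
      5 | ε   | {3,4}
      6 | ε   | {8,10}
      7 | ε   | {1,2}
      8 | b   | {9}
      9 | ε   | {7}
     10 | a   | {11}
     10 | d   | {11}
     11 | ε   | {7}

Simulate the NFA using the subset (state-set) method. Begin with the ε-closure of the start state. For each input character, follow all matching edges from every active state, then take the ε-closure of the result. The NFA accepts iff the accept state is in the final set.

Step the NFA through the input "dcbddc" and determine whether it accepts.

S₀ = ε-closure({0}) = {0,2,3,4,6,8,10}
'd' @ 1: {1,2,3,4,5,6,7,8,10,11}  [accepting]
'c' @ 2: {}  — dead — no transitions
rest 'bddc' ignored (set empty)
final: {}; accept 1 not in set

Answer: REJECT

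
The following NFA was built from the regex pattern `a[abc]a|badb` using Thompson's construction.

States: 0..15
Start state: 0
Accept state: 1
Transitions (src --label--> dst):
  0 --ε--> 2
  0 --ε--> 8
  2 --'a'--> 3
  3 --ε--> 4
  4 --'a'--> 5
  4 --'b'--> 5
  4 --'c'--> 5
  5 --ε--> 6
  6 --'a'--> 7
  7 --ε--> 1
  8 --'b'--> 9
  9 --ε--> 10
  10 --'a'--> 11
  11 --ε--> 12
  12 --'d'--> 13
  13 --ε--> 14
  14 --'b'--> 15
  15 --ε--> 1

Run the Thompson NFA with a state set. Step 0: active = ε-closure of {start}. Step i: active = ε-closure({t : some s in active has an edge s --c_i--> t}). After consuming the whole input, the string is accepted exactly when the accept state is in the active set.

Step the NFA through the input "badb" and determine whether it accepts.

Answer: ACCEPT

Steps:
initial (ε-close {0}): {0,2,8}
'b' @ 1: {9,10}
'a' @ 2: {11,12}
'd' @ 3: {13,14}
'b' @ 4: {1,15}  (accept∈set)
after full input: {1,15}  (accept=1 in)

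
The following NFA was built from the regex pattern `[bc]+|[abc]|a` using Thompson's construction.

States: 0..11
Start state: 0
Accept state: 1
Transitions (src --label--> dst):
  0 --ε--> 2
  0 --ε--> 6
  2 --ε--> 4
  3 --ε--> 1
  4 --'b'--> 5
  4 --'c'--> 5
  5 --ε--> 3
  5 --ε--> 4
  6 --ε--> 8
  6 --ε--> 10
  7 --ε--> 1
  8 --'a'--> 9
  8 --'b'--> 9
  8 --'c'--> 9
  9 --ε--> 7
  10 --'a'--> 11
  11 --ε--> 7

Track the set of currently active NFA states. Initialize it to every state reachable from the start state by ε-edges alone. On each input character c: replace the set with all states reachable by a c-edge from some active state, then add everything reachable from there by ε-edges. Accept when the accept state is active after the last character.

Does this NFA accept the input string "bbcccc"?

start: ε-closure({0}) = {0,2,4,6,8,10}
'b' @ 1: {1,3,4,5,7,9}  [accepting]
'b' @ 2: {1,3,4,5}  [accepting]
'c' @ 3: {1,3,4,5}  [accepting]
'c' @ 4: {1,3,4,5}  [accepting]
'c' @ 5: {1,3,4,5}  [accepting]
'c' @ 6: {1,3,4,5}  [accepting]
after full input: {1,3,4,5}  (accept=1 in)

Answer: ACCEPT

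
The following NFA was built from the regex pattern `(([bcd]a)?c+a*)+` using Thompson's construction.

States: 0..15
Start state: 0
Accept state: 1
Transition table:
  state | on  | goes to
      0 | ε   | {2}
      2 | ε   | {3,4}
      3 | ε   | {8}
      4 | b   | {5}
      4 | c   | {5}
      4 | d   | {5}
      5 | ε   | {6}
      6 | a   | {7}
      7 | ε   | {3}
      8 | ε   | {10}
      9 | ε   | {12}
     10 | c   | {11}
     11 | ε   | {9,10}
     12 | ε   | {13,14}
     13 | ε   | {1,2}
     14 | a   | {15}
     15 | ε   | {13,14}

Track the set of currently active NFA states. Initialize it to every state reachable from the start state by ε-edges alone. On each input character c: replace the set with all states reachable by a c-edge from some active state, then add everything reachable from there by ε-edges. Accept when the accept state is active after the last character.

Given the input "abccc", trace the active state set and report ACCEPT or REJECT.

Answer: REJECT

Derivation:
S₀ = ε-closure({0}) = {0,2,3,4,8,10}
'a' @ 1: {}  — dead — no transitions
rest 'bccc' ignored (set empty)
final: {}; accept 1 not in set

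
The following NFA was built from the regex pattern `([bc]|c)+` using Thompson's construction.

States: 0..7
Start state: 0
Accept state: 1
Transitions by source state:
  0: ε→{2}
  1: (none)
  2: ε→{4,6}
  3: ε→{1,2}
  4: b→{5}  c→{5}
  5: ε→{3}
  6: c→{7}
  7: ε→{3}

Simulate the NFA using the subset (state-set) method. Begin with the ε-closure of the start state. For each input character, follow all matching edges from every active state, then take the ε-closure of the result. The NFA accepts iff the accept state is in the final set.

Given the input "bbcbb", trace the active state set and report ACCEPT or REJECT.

Answer: ACCEPT

Trace:
start: ε-closure({0}) = {0,2,4,6}
'b' @ 1: {1,2,3,4,5,6}  ✓accept
'b' @ 2: {1,2,3,4,5,6}  ✓accept
'c' @ 3: {1,2,3,4,5,6,7}  ✓accept
'b' @ 4: {1,2,3,4,5,6}  ✓accept
'b' @ 5: {1,2,3,4,5,6}  ✓accept
end set {1,2,3,4,5,6} — state 1 in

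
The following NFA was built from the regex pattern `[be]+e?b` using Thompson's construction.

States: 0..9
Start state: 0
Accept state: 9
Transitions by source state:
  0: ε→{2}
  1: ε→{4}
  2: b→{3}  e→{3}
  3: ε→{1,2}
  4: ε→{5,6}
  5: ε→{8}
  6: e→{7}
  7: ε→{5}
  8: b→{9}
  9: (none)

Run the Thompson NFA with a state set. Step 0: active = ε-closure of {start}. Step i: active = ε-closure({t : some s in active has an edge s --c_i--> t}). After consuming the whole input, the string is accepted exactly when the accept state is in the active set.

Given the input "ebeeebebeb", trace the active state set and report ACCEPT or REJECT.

Answer: ACCEPT

Steps:
S₀ = ε-closure({0}) = {0,2}
'e' @ 1: {1,2,3,4,5,6,8}
'b' @ 2: {1,2,3,4,5,6,8,9}  ✓accept
'e' @ 3: {1,2,3,4,5,6,7,8}
'e' @ 4: {1,2,3,4,5,6,7,8}
'e' @ 5: {1,2,3,4,5,6,7,8}
'b' @ 6: {1,2,3,4,5,6,8,9}  ✓accept
'e' @ 7: {1,2,3,4,5,6,7,8}
'b' @ 8: {1,2,3,4,5,6,8,9}  ✓accept
'e' @ 9: {1,2,3,4,5,6,7,8}
'b' @ 10: {1,2,3,4,5,6,8,9}  ✓accept
end set {1,2,3,4,5,6,8,9} — state 9 in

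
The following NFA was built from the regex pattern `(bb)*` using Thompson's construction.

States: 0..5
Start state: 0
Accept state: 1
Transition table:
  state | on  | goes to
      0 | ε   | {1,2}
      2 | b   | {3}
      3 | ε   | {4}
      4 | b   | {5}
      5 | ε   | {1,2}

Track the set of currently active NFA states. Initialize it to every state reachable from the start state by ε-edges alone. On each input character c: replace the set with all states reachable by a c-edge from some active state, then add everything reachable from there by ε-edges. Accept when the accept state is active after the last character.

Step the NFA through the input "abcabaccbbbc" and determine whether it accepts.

Answer: REJECT

Derivation:
initial (ε-close {0}): {0,1,2}
'a' @ 1: {}  — dead — no transitions
rest 'bcabaccbbbc' ignored (set empty)
final: {}; accept 1 not in set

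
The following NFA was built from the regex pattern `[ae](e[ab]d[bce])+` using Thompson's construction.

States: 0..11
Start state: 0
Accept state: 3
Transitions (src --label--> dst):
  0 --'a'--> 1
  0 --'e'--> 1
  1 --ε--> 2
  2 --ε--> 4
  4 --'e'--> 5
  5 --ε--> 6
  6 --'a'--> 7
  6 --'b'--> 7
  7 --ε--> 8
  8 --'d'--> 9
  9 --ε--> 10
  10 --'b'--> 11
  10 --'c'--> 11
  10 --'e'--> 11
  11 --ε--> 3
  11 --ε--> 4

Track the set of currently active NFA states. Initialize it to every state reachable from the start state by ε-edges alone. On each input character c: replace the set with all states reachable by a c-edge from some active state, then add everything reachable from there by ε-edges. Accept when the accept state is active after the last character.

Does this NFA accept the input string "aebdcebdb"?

initial (ε-close {0}): {0}
'a' @ 1: {1,2,4}
'e' @ 2: {5,6}
'b' @ 3: {7,8}
'd' @ 4: {9,10}
'c' @ 5: {3,4,11}  [accepting]
'e' @ 6: {5,6}
'b' @ 7: {7,8}
'd' @ 8: {9,10}
'b' @ 9: {3,4,11}  [accepting]
end set {3,4,11} — state 3 in

Answer: ACCEPT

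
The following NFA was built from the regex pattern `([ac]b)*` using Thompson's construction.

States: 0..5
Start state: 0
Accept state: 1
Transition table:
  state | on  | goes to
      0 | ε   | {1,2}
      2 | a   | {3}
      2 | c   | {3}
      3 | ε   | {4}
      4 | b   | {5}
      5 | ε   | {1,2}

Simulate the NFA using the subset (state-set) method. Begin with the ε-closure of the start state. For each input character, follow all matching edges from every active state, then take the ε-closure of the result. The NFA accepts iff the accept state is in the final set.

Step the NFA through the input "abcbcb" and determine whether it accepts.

S₀ = ε-closure({0}) = {0,1,2}
'a' @ 1: {3,4}
'b' @ 2: {1,2,5}  ✓accept
'c' @ 3: {3,4}
'b' @ 4: {1,2,5}  ✓accept
'c' @ 5: {3,4}
'b' @ 6: {1,2,5}  ✓accept
end set {1,2,5} — state 1 in

Answer: ACCEPT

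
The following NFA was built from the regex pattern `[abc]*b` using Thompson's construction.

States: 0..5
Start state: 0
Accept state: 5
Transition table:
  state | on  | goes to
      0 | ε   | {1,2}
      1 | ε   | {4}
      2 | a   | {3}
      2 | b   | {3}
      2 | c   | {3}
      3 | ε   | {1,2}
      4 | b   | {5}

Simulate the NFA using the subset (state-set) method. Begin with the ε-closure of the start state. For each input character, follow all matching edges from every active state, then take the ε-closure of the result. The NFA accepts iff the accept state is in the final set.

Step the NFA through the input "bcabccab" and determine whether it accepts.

Answer: ACCEPT

Derivation:
start: ε-closure({0}) = {0,1,2,4}
'b' @ 1: {1,2,3,4,5}  [accepting]
'c' @ 2: {1,2,3,4}
'a' @ 3: {1,2,3,4}
'b' @ 4: {1,2,3,4,5}  [accepting]
'c' @ 5: {1,2,3,4}
'c' @ 6: {1,2,3,4}
'a' @ 7: {1,2,3,4}
'b' @ 8: {1,2,3,4,5}  [accepting]
after full input: {1,2,3,4,5}  (accept=5 in)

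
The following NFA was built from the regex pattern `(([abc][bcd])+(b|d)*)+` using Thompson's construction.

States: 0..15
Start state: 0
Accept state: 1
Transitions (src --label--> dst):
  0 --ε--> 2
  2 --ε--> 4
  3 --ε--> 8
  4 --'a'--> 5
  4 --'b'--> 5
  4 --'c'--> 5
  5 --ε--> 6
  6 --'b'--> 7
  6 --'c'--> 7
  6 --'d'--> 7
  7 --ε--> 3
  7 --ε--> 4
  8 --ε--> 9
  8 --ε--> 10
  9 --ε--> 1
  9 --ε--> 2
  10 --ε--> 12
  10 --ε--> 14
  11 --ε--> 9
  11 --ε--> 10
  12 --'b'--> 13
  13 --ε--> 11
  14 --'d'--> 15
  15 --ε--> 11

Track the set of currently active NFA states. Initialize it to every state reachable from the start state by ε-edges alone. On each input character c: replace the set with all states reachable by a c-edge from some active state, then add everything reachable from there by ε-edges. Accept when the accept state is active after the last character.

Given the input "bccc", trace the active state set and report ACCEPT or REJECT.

Answer: ACCEPT

Steps:
S₀ = ε-closure({0}) = {0,2,4}
'b' @ 1: {5,6}
'c' @ 2: {1,2,3,4,7,8,9,10,12,14}  (accept∈set)
'c' @ 3: {5,6}
'c' @ 4: {1,2,3,4,7,8,9,10,12,14}  (accept∈set)
final: {1,2,3,4,7,8,9,10,12,14}; accept 1 in set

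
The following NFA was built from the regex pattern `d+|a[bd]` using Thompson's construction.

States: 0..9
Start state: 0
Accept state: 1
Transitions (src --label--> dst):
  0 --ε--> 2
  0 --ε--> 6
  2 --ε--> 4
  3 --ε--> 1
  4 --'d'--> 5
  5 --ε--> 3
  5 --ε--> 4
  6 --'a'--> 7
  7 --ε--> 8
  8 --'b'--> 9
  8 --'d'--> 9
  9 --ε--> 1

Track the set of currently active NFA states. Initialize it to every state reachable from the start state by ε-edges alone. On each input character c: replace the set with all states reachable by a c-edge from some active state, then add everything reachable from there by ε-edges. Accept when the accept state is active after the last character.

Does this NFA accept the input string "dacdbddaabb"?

S₀ = ε-closure({0}) = {0,2,4,6}
'd' @ 1: {1,3,4,5}  [accepting]
'a' @ 2: {}  — dead — no transitions
rest 'cdbddaabb' ignored (set empty)
final: {}; accept 1 not in set

Answer: REJECT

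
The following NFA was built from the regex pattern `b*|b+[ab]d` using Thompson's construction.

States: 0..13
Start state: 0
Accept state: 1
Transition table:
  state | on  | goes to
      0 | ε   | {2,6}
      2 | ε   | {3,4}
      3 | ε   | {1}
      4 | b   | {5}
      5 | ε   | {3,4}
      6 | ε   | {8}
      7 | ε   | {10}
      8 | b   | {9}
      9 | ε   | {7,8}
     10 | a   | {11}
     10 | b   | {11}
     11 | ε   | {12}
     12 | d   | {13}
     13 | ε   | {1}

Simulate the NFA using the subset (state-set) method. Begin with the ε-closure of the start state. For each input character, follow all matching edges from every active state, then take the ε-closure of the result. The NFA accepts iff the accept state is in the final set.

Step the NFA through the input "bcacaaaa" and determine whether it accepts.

Answer: REJECT

Steps:
S₀ = ε-closure({0}) = {0,1,2,3,4,6,8}
'b' @ 1: {1,3,4,5,7,8,9,10}  [accepting]
'c' @ 2: {}  — state set empty
rest 'acaaaa' ignored (set empty)
end set {} — state 1 not in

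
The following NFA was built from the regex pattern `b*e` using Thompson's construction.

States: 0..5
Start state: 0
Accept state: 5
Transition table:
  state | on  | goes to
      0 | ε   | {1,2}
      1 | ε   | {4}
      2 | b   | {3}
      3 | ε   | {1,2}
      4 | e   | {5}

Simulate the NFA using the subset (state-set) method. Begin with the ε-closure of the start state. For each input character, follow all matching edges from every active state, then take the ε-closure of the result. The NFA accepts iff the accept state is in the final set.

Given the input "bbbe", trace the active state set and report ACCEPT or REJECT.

initial (ε-close {0}): {0,1,2,4}
'b' @ 1: {1,2,3,4}
'b' @ 2: {1,2,3,4}
'b' @ 3: {1,2,3,4}
'e' @ 4: {5}  (accept∈set)
after full input: {5}  (accept=5 in)

Answer: ACCEPT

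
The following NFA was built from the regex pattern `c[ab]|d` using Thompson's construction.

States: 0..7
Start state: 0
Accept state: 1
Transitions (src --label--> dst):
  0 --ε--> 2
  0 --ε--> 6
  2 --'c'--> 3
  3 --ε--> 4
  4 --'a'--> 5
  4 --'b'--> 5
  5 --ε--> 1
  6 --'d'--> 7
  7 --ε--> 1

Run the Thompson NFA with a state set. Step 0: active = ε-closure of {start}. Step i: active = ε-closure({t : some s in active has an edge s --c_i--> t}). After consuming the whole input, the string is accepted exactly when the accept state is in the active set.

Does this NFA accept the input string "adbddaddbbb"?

Answer: REJECT

Derivation:
S₀ = ε-closure({0}) = {0,2,6}
'a' @ 1: {}  — no active states
rest 'dbddaddbbb' ignored (set empty)
final: {}; accept 1 not in set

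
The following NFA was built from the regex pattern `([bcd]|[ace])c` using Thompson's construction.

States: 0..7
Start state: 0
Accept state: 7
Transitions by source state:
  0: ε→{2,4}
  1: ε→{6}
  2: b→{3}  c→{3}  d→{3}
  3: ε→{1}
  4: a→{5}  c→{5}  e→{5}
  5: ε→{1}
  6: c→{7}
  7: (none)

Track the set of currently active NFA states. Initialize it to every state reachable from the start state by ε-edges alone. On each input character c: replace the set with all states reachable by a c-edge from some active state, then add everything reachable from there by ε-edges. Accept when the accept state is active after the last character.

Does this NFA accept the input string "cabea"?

Answer: REJECT

Derivation:
S₀ = ε-closure({0}) = {0,2,4}
'c' @ 1: {1,3,5,6}
'a' @ 2: {}  — dead — no transitions
rest 'bea' ignored (set empty)
final: {}; accept 7 not in set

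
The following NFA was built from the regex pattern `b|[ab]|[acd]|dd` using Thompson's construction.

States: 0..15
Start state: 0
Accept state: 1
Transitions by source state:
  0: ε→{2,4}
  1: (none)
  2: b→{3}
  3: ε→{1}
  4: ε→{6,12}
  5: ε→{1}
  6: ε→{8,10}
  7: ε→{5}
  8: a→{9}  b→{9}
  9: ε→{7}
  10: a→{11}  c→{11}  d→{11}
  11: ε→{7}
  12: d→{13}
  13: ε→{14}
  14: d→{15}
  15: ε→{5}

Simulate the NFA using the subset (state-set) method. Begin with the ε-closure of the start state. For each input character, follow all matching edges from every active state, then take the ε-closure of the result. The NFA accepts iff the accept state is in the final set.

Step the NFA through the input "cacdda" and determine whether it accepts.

Answer: REJECT

Derivation:
start: ε-closure({0}) = {0,2,4,6,8,10,12}
'c' @ 1: {1,5,7,11}  [accepting]
'a' @ 2: {}  — no active states
rest 'cdda' ignored (set empty)
after full input: {}  (accept=1 not in)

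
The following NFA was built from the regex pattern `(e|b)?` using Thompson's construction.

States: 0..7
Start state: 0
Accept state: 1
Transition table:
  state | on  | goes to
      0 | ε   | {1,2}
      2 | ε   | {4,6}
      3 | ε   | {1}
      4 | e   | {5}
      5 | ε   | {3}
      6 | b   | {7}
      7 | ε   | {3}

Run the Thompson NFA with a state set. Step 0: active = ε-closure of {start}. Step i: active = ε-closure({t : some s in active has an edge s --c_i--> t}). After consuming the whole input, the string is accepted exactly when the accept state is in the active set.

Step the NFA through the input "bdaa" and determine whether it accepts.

start: ε-closure({0}) = {0,1,2,4,6}
'b' @ 1: {1,3,7}  (accept∈set)
'd' @ 2: {}  — dead — no transitions
rest 'aa' ignored (set empty)
end set {} — state 1 not in

Answer: REJECT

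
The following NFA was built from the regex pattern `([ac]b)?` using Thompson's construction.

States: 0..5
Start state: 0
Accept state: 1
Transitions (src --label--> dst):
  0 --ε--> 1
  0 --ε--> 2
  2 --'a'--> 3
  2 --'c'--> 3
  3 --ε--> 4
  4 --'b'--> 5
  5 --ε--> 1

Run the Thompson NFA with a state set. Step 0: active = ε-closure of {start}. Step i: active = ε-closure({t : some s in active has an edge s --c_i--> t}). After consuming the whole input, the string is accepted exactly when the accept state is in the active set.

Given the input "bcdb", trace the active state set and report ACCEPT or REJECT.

Answer: REJECT

Trace:
S₀ = ε-closure({0}) = {0,1,2}
'b' @ 1: {}  — dead — no transitions
rest 'cdb' ignored (set empty)
final: {}; accept 1 not in set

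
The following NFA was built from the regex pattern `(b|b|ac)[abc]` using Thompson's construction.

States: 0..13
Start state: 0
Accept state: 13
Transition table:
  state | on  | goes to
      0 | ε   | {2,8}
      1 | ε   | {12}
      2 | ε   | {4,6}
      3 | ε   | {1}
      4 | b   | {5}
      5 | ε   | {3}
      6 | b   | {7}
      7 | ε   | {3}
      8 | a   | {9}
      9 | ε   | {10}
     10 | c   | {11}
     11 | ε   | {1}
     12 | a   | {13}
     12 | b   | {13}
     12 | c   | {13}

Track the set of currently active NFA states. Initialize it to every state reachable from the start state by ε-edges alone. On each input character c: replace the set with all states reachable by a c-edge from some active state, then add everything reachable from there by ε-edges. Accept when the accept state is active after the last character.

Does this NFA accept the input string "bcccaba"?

start: ε-closure({0}) = {0,2,4,6,8}
'b' @ 1: {1,3,5,7,12}
'c' @ 2: {13}  (accept∈set)
'c' @ 3: {}  — no active states
rest 'caba' ignored (set empty)
final: {}; accept 13 not in set

Answer: REJECT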